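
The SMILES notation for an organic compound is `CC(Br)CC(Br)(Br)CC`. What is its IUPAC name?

2,4,4-tribromohexane

The longest carbon chain is 6 atoms: the parent is hexane.
Choose the numbering such that the substituent locant set {2,4,4} is lower than {3,3,5} at the first point of difference.
That gives bromo groups at C-2 and C-4 (×2).
Putting it together: 2,4,4-tribromohexane.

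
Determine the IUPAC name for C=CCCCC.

The longest carbon chain that includes the multiple bond has 6 carbons, so the parent hydride is hexane.
A C=C double bond in the chain gives the infix -ene-.
Number the chain so that numbering from this end puts the double bond at C-1 rather than C-5.
This places the double bond between C-1 and C-2.
The name is hex-1-ene.

hex-1-ene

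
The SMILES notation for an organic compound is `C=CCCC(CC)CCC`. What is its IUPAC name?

5-ethyloct-1-ene

The longest carbon chain that includes the multiple bond has 8 carbons, so the parent hydride is octane.
A C=C double bond in the chain gives the infix -ene-.
Number the chain so that numbering from this end puts the double bond at C-1 rather than C-7.
This places the double bond between C-1 and C-2; an ethyl group at C-5.
Assembling the pieces gives 5-ethyloct-1-ene.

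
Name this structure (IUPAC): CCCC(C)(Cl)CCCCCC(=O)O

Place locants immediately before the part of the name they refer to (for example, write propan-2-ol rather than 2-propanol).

The longest carbon chain that includes the –COOH group has 10 carbons, so the parent hydride is decane.
The highest-priority functional group is a carboxylic acid (terminal –COOH), so the name ends in -oic acid.
Number the chain so that the carboxylic acid carbon is C-1 by definition.
With this numbering: a chloro group at C-7; a methyl group at C-7.
Prefixes are listed alphabetically: chloro, methyl.
Assembling the pieces gives 7-chloro-7-methyldecanoic acid.

7-chloro-7-methyldecanoic acid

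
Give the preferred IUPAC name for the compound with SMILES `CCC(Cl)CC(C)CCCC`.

3-chloro-5-methylnonane

The longest carbon chain is 9 atoms: the parent is nonane.
The numbering direction is chosen so that the substituent locant set {3,5} is lower than {5,7} at the first point of difference.
That gives a chloro group at C-3; a methyl group at C-5.
The substituents are ordered alphabetically, ignoring any di-/tri- multipliers.
Putting it together: 3-chloro-5-methylnonane.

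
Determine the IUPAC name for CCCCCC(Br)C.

2-bromoheptane

The longest carbon chain is 7 atoms: the parent is heptane.
The numbering direction is chosen so that the substituent locant set {2} is lower than {6} at the first point of difference.
With this numbering: a bromo group at C-2.
Assembling the pieces gives 2-bromoheptane.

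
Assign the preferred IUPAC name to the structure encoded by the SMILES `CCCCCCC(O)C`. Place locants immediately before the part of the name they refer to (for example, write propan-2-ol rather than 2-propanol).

Counting along the main chain through the –OH group gives 8 carbons: the parent is octane.
The principal characteristic group is an alcohol (–OH), named with the suffix -ol.
The numbering direction is chosen so that numbering from this end puts the hydroxyl group at C-2 rather than C-7.
With this numbering: the hydroxyl at C-2.
Putting it together: octan-2-ol.

octan-2-ol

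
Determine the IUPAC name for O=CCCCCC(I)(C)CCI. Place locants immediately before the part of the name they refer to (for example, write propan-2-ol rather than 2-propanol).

Counting along the main chain through the –CHO group gives 8 carbons: the parent is octane.
An aldehyde (terminal –CHO) is the principal characteristic group, giving the suffix -al.
The numbering direction is chosen so that the aldehyde carbon is C-1 by definition.
With this numbering: iodo groups at C-6 and C-8; a methyl group at C-6.
The substituents are ordered alphabetically, ignoring any di-/tri- multipliers.
The name is 6,8-diiodo-6-methyloctanal.

6,8-diiodo-6-methyloctanal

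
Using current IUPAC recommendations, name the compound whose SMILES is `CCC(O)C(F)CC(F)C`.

The longest carbon chain that includes the –OH group has 7 carbons, so the parent hydride is heptane.
An alcohol (–OH) is the principal characteristic group, giving the suffix -ol.
Choose the numbering such that numbering from this end puts the hydroxyl group at C-3 rather than C-5.
With this numbering: the hydroxyl at C-3; fluoro groups at C-4 and C-6.
Assembling the pieces gives 4,6-difluoroheptan-3-ol.

4,6-difluoroheptan-3-ol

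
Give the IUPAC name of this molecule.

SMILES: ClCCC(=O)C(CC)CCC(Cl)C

1,7-dichloro-4-ethyloctan-3-one

Counting along the main chain through the carbonyl gives 8 carbons: the parent is octane.
The principal characteristic group is a ketone (C=O on an internal carbon), named with the suffix -one.
Number the chain so that numbering from this end puts the carbonyl group at C-3 rather than C-6.
That gives the carbonyl at C-3; chloro groups at C-1 and C-7; an ethyl group at C-4.
The substituents are ordered alphabetically, ignoring any di-/tri- multipliers.
Assembling the pieces gives 1,7-dichloro-4-ethyloctan-3-one.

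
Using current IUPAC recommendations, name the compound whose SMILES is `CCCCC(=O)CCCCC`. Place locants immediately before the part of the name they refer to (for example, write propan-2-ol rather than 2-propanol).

The longest chain bearing the carbonyl is 10 carbons long (decane).
The principal characteristic group is a ketone (C=O on an internal carbon), named with the suffix -one.
The numbering direction is chosen so that numbering from this end puts the carbonyl group at C-5 rather than C-6.
This places the carbonyl at C-5.
The name is decan-5-one.

decan-5-one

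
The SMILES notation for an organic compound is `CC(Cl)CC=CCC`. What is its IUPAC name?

6-chlorohept-3-ene

The longest carbon chain that includes the multiple bond has 7 carbons, so the parent hydride is heptane.
The chain contains a C=C double bond, so the unsaturation ending is -ene.
Choose the numbering such that numbering from this end puts the double bond at C-3 rather than C-4.
With this numbering: the double bond between C-3 and C-4; a chloro group at C-6.
The name is 6-chlorohept-3-ene.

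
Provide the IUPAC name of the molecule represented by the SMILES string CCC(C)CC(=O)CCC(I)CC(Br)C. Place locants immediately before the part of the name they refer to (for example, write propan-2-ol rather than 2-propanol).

10-bromo-8-iodo-3-methylundecan-5-one

Counting along the main chain through the carbonyl gives 11 carbons: the parent is undecane.
The highest-priority functional group is a ketone (C=O on an internal carbon), so the name ends in -one.
The numbering direction is chosen so that numbering from this end puts the carbonyl group at C-5 rather than C-7.
That gives the carbonyl at C-5; a bromo group at C-10; an iodo group at C-8; a methyl group at C-3.
Prefixes are listed alphabetically: bromo, iodo, methyl.
Assembling the pieces gives 10-bromo-8-iodo-3-methylundecan-5-one.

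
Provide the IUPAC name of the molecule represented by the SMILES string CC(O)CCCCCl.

6-chlorohexan-2-ol

The longest chain bearing the –OH group is 6 carbons long (hexane).
An alcohol (–OH) is the principal characteristic group, giving the suffix -ol.
Number the chain so that numbering from this end puts the hydroxyl group at C-2 rather than C-5.
With this numbering: the hydroxyl at C-2; a chloro group at C-6.
Assembling the pieces gives 6-chlorohexan-2-ol.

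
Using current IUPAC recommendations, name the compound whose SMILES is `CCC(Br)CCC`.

3-bromohexane

The longest carbon chain is 6 atoms: the parent is hexane.
The numbering direction is chosen so that the substituent locant set {3} is lower than {4} at the first point of difference.
That gives a bromo group at C-3.
The name is 3-bromohexane.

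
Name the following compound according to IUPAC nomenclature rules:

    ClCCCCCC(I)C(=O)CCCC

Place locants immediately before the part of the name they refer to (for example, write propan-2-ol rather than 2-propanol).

The longest carbon chain that includes the carbonyl has 11 carbons, so the parent hydride is undecane.
A ketone (C=O on an internal carbon) is the principal characteristic group, giving the suffix -one.
Number the chain so that numbering from this end puts the carbonyl group at C-5 rather than C-7.
That gives the carbonyl at C-5; a chloro group at C-11; an iodo group at C-6.
The substituents are ordered alphabetically, ignoring any di-/tri- multipliers.
Assembling the pieces gives 11-chloro-6-iodoundecan-5-one.

11-chloro-6-iodoundecan-5-one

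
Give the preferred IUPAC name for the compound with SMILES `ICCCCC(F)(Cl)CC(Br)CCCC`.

The longest carbon chain is 11 atoms: the parent is undecane.
Number the chain so that the substituent locant set {1,5,5,7} is lower than {5,7,7,11} at the first point of difference.
This places a bromo group at C-7; a chloro group at C-5; a fluoro group at C-5; an iodo group at C-1.
The substituents are ordered alphabetically, ignoring any di-/tri- multipliers.
Putting it together: 7-bromo-5-chloro-5-fluoro-1-iodoundecane.

7-bromo-5-chloro-5-fluoro-1-iodoundecane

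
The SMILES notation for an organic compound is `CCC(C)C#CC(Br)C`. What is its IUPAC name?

2-bromo-5-methylhept-3-yne

The longest carbon chain that includes the multiple bond has 7 carbons, so the parent hydride is heptane.
A C≡C triple bond in the chain gives the infix -yne-.
Number the chain so that numbering from this end puts the triple bond at C-3 rather than C-4.
With this numbering: the triple bond between C-3 and C-4; a bromo group at C-2; a methyl group at C-5.
Prefixes are listed alphabetically: bromo, methyl.
Putting it together: 2-bromo-5-methylhept-3-yne.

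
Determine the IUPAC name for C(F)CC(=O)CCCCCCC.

1-fluorodecan-3-one

The longest carbon chain that includes the carbonyl has 10 carbons, so the parent hydride is decane.
A ketone (C=O on an internal carbon) is the principal characteristic group, giving the suffix -one.
Choose the numbering such that numbering from this end puts the carbonyl group at C-3 rather than C-8.
This places the carbonyl at C-3; a fluoro group at C-1.
Putting it together: 1-fluorodecan-3-one.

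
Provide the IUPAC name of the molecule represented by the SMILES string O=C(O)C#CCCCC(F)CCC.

Counting along the main chain through the –COOH group and the multiple bond gives 10 carbons: the parent is decane.
A carboxylic acid (terminal –COOH) is the principal characteristic group, giving the suffix -oic acid.
There is one C≡C triple bond, indicated by the ending -yne.
The numbering direction is chosen so that the carboxylic acid carbon is C-1 by definition.
With this numbering: the triple bond between C-2 and C-3; a fluoro group at C-7.
Assembling the pieces gives 7-fluorodec-2-ynoic acid.

7-fluorodec-2-ynoic acid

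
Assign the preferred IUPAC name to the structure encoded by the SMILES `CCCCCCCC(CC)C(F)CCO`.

The longest chain bearing the –OH group is 11 carbons long (undecane).
The highest-priority functional group is an alcohol (–OH), so the name ends in -ol.
Number the chain so that numbering from this end puts the hydroxyl group at C-1 rather than C-11.
This places the hydroxyl at C-1; an ethyl group at C-4; a fluoro group at C-3.
Prefixes are listed alphabetically: ethyl, fluoro.
Assembling the pieces gives 4-ethyl-3-fluoroundecan-1-ol.

4-ethyl-3-fluoroundecan-1-ol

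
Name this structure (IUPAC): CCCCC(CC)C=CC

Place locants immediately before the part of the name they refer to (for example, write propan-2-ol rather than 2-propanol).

Counting along the main chain through the multiple bond gives 8 carbons: the parent is octane.
A C=C double bond in the chain gives the infix -ene-.
Choose the numbering such that numbering from this end puts the double bond at C-2 rather than C-6.
This places the double bond between C-2 and C-3; an ethyl group at C-4.
The name is 4-ethyloct-2-ene.

4-ethyloct-2-ene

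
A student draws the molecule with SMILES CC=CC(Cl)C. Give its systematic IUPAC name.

4-chloropent-2-ene

The longest chain bearing the multiple bond is 5 carbons long (pentane).
There is one C=C double bond, indicated by the ending -ene.
The numbering direction is chosen so that numbering from this end puts the double bond at C-2 rather than C-3.
With this numbering: the double bond between C-2 and C-3; a chloro group at C-4.
The name is 4-chloropent-2-ene.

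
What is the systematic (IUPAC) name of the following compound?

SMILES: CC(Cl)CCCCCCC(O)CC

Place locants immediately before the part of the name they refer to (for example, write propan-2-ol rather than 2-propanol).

10-chloroundecan-3-ol

Counting along the main chain through the –OH group gives 11 carbons: the parent is undecane.
The highest-priority functional group is an alcohol (–OH), so the name ends in -ol.
The numbering direction is chosen so that numbering from this end puts the hydroxyl group at C-3 rather than C-9.
This places the hydroxyl at C-3; a chloro group at C-10.
The name is 10-chloroundecan-3-ol.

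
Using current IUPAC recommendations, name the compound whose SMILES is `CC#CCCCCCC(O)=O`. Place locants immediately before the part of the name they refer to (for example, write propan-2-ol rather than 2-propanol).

The longest carbon chain that includes the –COOH group and the multiple bond has 9 carbons, so the parent hydride is nonane.
The principal characteristic group is a carboxylic acid (terminal –COOH), named with the suffix -oic acid.
There is one C≡C triple bond, indicated by the ending -yne.
Choose the numbering such that the carboxylic acid carbon is C-1 by definition.
With this numbering: the triple bond between C-7 and C-8.
Putting it together: non-7-ynoic acid.

non-7-ynoic acid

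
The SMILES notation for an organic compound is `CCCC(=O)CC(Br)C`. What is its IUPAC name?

2-bromoheptan-4-one

The longest chain bearing the carbonyl is 7 carbons long (heptane).
The highest-priority functional group is a ketone (C=O on an internal carbon), so the name ends in -one.
Choose the numbering such that the substituent locant set {2} is lower than {6} at the first point of difference.
That gives the carbonyl at C-4; a bromo group at C-2.
Putting it together: 2-bromoheptan-4-one.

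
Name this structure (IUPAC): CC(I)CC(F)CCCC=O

The longest carbon chain that includes the –CHO group has 8 carbons, so the parent hydride is octane.
The highest-priority functional group is an aldehyde (terminal –CHO), so the name ends in -al.
Number the chain so that the aldehyde carbon is C-1 by definition.
That gives a fluoro group at C-5; an iodo group at C-7.
Prefixes are listed alphabetically: fluoro, iodo.
The name is 5-fluoro-7-iodooctanal.

5-fluoro-7-iodooctanal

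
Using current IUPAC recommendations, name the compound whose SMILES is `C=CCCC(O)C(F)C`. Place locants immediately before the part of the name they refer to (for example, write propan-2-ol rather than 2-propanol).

2-fluorohept-6-en-3-ol

The longest carbon chain that includes the –OH group and the multiple bond has 7 carbons, so the parent hydride is heptane.
The highest-priority functional group is an alcohol (–OH), so the name ends in -ol.
There is one C=C double bond, indicated by the ending -ene.
Number the chain so that numbering from this end puts the hydroxyl group at C-3 rather than C-5.
That gives the hydroxyl at C-3; the double bond between C-6 and C-7; a fluoro group at C-2.
Assembling the pieces gives 2-fluorohept-6-en-3-ol.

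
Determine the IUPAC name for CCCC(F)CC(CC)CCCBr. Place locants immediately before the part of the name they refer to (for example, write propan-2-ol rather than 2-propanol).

The longest continuous carbon chain has 9 atoms, so the parent hydride is nonane.
Choose the numbering such that the substituent locant set {1,4,6} is lower than {4,6,9} at the first point of difference.
With this numbering: a bromo group at C-1; an ethyl group at C-4; a fluoro group at C-6.
The substituents are ordered alphabetically, ignoring any di-/tri- multipliers.
Assembling the pieces gives 1-bromo-4-ethyl-6-fluorononane.

1-bromo-4-ethyl-6-fluorononane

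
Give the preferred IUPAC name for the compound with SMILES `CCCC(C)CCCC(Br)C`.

2-bromo-6-methylnonane

The parent chain contains 9 carbons (nonane).
Choose the numbering such that the substituent locant set {2,6} is lower than {4,8} at the first point of difference.
This places a bromo group at C-2; a methyl group at C-6.
Prefixes are listed alphabetically: bromo, methyl.
Putting it together: 2-bromo-6-methylnonane.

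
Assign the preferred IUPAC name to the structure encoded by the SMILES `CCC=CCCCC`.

oct-3-ene

The longest carbon chain that includes the multiple bond has 8 carbons, so the parent hydride is octane.
The chain contains a C=C double bond, so the unsaturation ending is -ene.
Choose the numbering such that numbering from this end puts the double bond at C-3 rather than C-5.
That gives the double bond between C-3 and C-4.
Assembling the pieces gives oct-3-ene.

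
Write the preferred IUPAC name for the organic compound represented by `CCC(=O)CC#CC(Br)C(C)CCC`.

The longest chain bearing the carbonyl and the multiple bond is 11 carbons long (undecane).
The principal characteristic group is a ketone (C=O on an internal carbon), named with the suffix -one.
A C≡C triple bond in the chain gives the infix -yne-.
Choose the numbering such that numbering from this end puts the carbonyl group at C-3 rather than C-9.
That gives the carbonyl at C-3; the triple bond between C-5 and C-6; a bromo group at C-7; a methyl group at C-8.
Substituent prefixes are cited in alphabetical order (multiplying prefixes like di-/tri- are ignored for ordering).
Putting it together: 7-bromo-8-methylundec-5-yn-3-one.

7-bromo-8-methylundec-5-yn-3-one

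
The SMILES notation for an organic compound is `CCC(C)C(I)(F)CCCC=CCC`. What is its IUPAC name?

Counting along the main chain through the multiple bond gives 11 carbons: the parent is undecane.
A C=C double bond in the chain gives the infix -ene-.
Choose the numbering such that numbering from this end puts the double bond at C-3 rather than C-8.
That gives the double bond between C-3 and C-4; a fluoro group at C-8; an iodo group at C-8; a methyl group at C-9.
Substituent prefixes are cited in alphabetical order (multiplying prefixes like di-/tri- are ignored for ordering).
The name is 8-fluoro-8-iodo-9-methylundec-3-ene.

8-fluoro-8-iodo-9-methylundec-3-ene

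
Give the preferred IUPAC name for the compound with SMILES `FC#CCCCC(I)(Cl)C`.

6-chloro-1-fluoro-6-iodohept-1-yne

Counting along the main chain through the multiple bond gives 7 carbons: the parent is heptane.
The chain contains a C≡C triple bond, so the unsaturation ending is -yne.
The numbering direction is chosen so that numbering from this end puts the triple bond at C-1 rather than C-6.
That gives the triple bond between C-1 and C-2; a chloro group at C-6; a fluoro group at C-1; an iodo group at C-6.
Prefixes are listed alphabetically: chloro, fluoro, iodo.
The name is 6-chloro-1-fluoro-6-iodohept-1-yne.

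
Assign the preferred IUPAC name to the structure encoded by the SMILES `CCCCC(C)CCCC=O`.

5-methylnonanal

The longest chain bearing the –CHO group is 9 carbons long (nonane).
An aldehyde (terminal –CHO) is the principal characteristic group, giving the suffix -al.
Choose the numbering such that the aldehyde carbon is C-1 by definition.
This places a methyl group at C-5.
Assembling the pieces gives 5-methylnonanal.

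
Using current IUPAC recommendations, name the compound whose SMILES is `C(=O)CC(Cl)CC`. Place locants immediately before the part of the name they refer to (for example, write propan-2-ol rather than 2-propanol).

3-chloropentanal

The longest chain bearing the –CHO group is 5 carbons long (pentane).
The highest-priority functional group is an aldehyde (terminal –CHO), so the name ends in -al.
Choose the numbering such that the aldehyde carbon is C-1 by definition.
That gives a chloro group at C-3.
The name is 3-chloropentanal.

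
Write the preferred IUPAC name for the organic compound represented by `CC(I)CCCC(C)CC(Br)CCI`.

The parent chain contains 10 carbons (decane).
Choose the numbering such that the substituent locant set {1,3,5,9} is lower than {2,6,8,10} at the first point of difference.
This places a bromo group at C-3; iodo groups at C-1 and C-9; a methyl group at C-5.
Prefixes are listed alphabetically: bromo, iodo, methyl.
Putting it together: 3-bromo-1,9-diiodo-5-methyldecane.

3-bromo-1,9-diiodo-5-methyldecane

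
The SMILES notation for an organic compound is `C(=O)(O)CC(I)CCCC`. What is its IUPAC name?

The longest chain bearing the –COOH group is 7 carbons long (heptane).
The highest-priority functional group is a carboxylic acid (terminal –COOH), so the name ends in -oic acid.
The numbering direction is chosen so that the carboxylic acid carbon is C-1 by definition.
That gives an iodo group at C-3.
The name is 3-iodoheptanoic acid.

3-iodoheptanoic acid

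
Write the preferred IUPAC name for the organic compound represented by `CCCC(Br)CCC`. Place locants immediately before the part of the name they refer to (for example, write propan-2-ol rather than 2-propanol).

4-bromoheptane

The longest carbon chain is 7 atoms: the parent is heptane.
Numbering from either end gives identical locants here.
That gives a bromo group at C-4.
The name is 4-bromoheptane.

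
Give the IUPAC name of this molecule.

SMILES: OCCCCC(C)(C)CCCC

5,5-dimethylnonan-1-ol

Counting along the main chain through the –OH group gives 9 carbons: the parent is nonane.
The highest-priority functional group is an alcohol (–OH), so the name ends in -ol.
Number the chain so that numbering from this end puts the hydroxyl group at C-1 rather than C-9.
This places the hydroxyl at C-1; two methyl groups at C-5.
The name is 5,5-dimethylnonan-1-ol.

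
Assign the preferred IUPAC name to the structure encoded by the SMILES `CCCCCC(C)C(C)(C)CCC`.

4,4,5-trimethyldecane

The longest carbon chain is 10 atoms: the parent is decane.
Number the chain so that the substituent locant set {4,4,5} is lower than {6,7,7} at the first point of difference.
That gives methyl groups at C-4 (×2) and C-5.
Assembling the pieces gives 4,4,5-trimethyldecane.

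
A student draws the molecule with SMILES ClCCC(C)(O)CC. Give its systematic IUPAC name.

The longest carbon chain that includes the –OH group has 5 carbons, so the parent hydride is pentane.
The highest-priority functional group is an alcohol (–OH), so the name ends in -ol.
Number the chain so that the substituent locant set {1,3} is lower than {3,5} at the first point of difference.
This places the hydroxyl at C-3; a chloro group at C-1; a methyl group at C-3.
The substituents are ordered alphabetically, ignoring any di-/tri- multipliers.
Assembling the pieces gives 1-chloro-3-methylpentan-3-ol.

1-chloro-3-methylpentan-3-ol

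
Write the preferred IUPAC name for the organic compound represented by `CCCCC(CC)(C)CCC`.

4-ethyl-4-methyloctane

The longest carbon chain is 8 atoms: the parent is octane.
Choose the numbering such that the substituent locant set {4,4} is lower than {5,5} at the first point of difference.
With this numbering: an ethyl group at C-4; a methyl group at C-4.
The substituents are ordered alphabetically, ignoring any di-/tri- multipliers.
The name is 4-ethyl-4-methyloctane.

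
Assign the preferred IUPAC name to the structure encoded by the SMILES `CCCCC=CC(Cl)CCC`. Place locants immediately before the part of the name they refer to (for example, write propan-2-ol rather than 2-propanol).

Counting along the main chain through the multiple bond gives 10 carbons: the parent is decane.
The chain contains a C=C double bond, so the unsaturation ending is -ene.
Choose the numbering such that the substituent locant set {4} is lower than {7} at the first point of difference.
With this numbering: the double bond between C-5 and C-6; a chloro group at C-4.
The name is 4-chlorodec-5-ene.

4-chlorodec-5-ene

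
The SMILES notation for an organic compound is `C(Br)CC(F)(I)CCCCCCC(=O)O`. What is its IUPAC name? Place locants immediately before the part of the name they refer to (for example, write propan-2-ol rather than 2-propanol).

10-bromo-8-fluoro-8-iododecanoic acid

Counting along the main chain through the –COOH group gives 10 carbons: the parent is decane.
The highest-priority functional group is a carboxylic acid (terminal –COOH), so the name ends in -oic acid.
Number the chain so that the carboxylic acid carbon is C-1 by definition.
This places a bromo group at C-10; a fluoro group at C-8; an iodo group at C-8.
Substituent prefixes are cited in alphabetical order (multiplying prefixes like di-/tri- are ignored for ordering).
Putting it together: 10-bromo-8-fluoro-8-iododecanoic acid.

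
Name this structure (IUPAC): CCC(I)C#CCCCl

The longest carbon chain that includes the multiple bond has 7 carbons, so the parent hydride is heptane.
The chain contains a C≡C triple bond, so the unsaturation ending is -yne.
The numbering direction is chosen so that numbering from this end puts the triple bond at C-3 rather than C-4.
That gives the triple bond between C-3 and C-4; a chloro group at C-1; an iodo group at C-5.
The substituents are ordered alphabetically, ignoring any di-/tri- multipliers.
Assembling the pieces gives 1-chloro-5-iodohept-3-yne.

1-chloro-5-iodohept-3-yne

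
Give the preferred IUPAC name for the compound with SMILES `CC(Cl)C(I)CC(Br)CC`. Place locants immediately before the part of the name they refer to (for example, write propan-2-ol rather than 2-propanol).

5-bromo-2-chloro-3-iodoheptane

The longest carbon chain is 7 atoms: the parent is heptane.
Number the chain so that the substituent locant set {2,3,5} is lower than {3,5,6} at the first point of difference.
That gives a bromo group at C-5; a chloro group at C-2; an iodo group at C-3.
The substituents are ordered alphabetically, ignoring any di-/tri- multipliers.
Assembling the pieces gives 5-bromo-2-chloro-3-iodoheptane.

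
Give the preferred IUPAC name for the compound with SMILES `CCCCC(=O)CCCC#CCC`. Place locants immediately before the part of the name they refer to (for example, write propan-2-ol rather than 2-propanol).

dodec-9-yn-5-one

The longest carbon chain that includes the carbonyl and the multiple bond has 12 carbons, so the parent hydride is dodecane.
A ketone (C=O on an internal carbon) is the principal characteristic group, giving the suffix -one.
The chain contains a C≡C triple bond, so the unsaturation ending is -yne.
Choose the numbering such that numbering from this end puts the carbonyl group at C-5 rather than C-8.
With this numbering: the carbonyl at C-5; the triple bond between C-9 and C-10.
Putting it together: dodec-9-yn-5-one.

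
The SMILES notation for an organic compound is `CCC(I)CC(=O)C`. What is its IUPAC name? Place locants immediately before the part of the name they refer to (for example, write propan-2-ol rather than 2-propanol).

4-iodohexan-2-one

The longest chain bearing the carbonyl is 6 carbons long (hexane).
The highest-priority functional group is a ketone (C=O on an internal carbon), so the name ends in -one.
The numbering direction is chosen so that numbering from this end puts the carbonyl group at C-2 rather than C-5.
This places the carbonyl at C-2; an iodo group at C-4.
Assembling the pieces gives 4-iodohexan-2-one.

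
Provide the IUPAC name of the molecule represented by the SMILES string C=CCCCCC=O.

The longest carbon chain that includes the –CHO group and the multiple bond has 7 carbons, so the parent hydride is heptane.
An aldehyde (terminal –CHO) is the principal characteristic group, giving the suffix -al.
A C=C double bond in the chain gives the infix -ene-.
Choose the numbering such that the aldehyde carbon is C-1 by definition.
That gives the double bond between C-6 and C-7.
Putting it together: hept-6-enal.

hept-6-enal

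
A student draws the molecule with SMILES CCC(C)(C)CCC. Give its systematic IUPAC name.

3,3-dimethylhexane

The parent chain contains 6 carbons (hexane).
Number the chain so that the substituent locant set {3,3} is lower than {4,4} at the first point of difference.
With this numbering: two methyl groups at C-3.
The name is 3,3-dimethylhexane.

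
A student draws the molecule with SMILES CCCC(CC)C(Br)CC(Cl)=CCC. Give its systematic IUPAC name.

The longest chain bearing the multiple bond is 10 carbons long (decane).
The chain contains a C=C double bond, so the unsaturation ending is -ene.
Number the chain so that numbering from this end puts the double bond at C-3 rather than C-7.
With this numbering: the double bond between C-3 and C-4; a bromo group at C-6; a chloro group at C-4; an ethyl group at C-7.
The substituents are ordered alphabetically, ignoring any di-/tri- multipliers.
Putting it together: 6-bromo-4-chloro-7-ethyldec-3-ene.

6-bromo-4-chloro-7-ethyldec-3-ene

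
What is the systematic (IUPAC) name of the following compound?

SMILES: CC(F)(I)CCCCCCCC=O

The longest chain bearing the –CHO group is 10 carbons long (decane).
The highest-priority functional group is an aldehyde (terminal –CHO), so the name ends in -al.
Number the chain so that the aldehyde carbon is C-1 by definition.
This places a fluoro group at C-9; an iodo group at C-9.
Prefixes are listed alphabetically: fluoro, iodo.
The name is 9-fluoro-9-iododecanal.

9-fluoro-9-iododecanal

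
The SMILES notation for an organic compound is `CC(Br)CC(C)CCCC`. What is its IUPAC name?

The parent chain contains 8 carbons (octane).
Choose the numbering such that the substituent locant set {2,4} is lower than {5,7} at the first point of difference.
This places a bromo group at C-2; a methyl group at C-4.
Prefixes are listed alphabetically: bromo, methyl.
The name is 2-bromo-4-methyloctane.

2-bromo-4-methyloctane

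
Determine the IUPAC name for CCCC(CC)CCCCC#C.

7-ethyldec-1-yne

The longest chain bearing the multiple bond is 10 carbons long (decane).
The chain contains a C≡C triple bond, so the unsaturation ending is -yne.
Choose the numbering such that numbering from this end puts the triple bond at C-1 rather than C-9.
With this numbering: the triple bond between C-1 and C-2; an ethyl group at C-7.
Assembling the pieces gives 7-ethyldec-1-yne.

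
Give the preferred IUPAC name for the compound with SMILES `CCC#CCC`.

hex-3-yne

The longest carbon chain that includes the multiple bond has 6 carbons, so the parent hydride is hexane.
The chain contains a C≡C triple bond, so the unsaturation ending is -yne.
Both numbering directions give the same locant set; either may be used.
That gives the triple bond between C-3 and C-4.
Assembling the pieces gives hex-3-yne.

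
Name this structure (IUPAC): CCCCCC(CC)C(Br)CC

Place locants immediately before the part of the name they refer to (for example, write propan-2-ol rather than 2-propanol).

The parent chain contains 9 carbons (nonane).
Choose the numbering such that the substituent locant set {3,4} is lower than {6,7} at the first point of difference.
That gives a bromo group at C-3; an ethyl group at C-4.
Prefixes are listed alphabetically: bromo, ethyl.
Assembling the pieces gives 3-bromo-4-ethylnonane.

3-bromo-4-ethylnonane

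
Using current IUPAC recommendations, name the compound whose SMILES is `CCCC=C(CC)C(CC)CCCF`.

The longest carbon chain that includes the multiple bond has 9 carbons, so the parent hydride is nonane.
The chain contains a C=C double bond, so the unsaturation ending is -ene.
Choose the numbering such that numbering from this end puts the double bond at C-4 rather than C-5.
This places the double bond between C-4 and C-5; ethyl groups at C-5 and C-6; a fluoro group at C-9.
Substituent prefixes are cited in alphabetical order (multiplying prefixes like di-/tri- are ignored for ordering).
Assembling the pieces gives 5,6-diethyl-9-fluoronon-4-ene.

5,6-diethyl-9-fluoronon-4-ene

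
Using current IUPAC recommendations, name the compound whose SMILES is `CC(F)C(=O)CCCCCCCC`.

Counting along the main chain through the carbonyl gives 11 carbons: the parent is undecane.
The principal characteristic group is a ketone (C=O on an internal carbon), named with the suffix -one.
Number the chain so that numbering from this end puts the carbonyl group at C-3 rather than C-9.
With this numbering: the carbonyl at C-3; a fluoro group at C-2.
Putting it together: 2-fluoroundecan-3-one.

2-fluoroundecan-3-one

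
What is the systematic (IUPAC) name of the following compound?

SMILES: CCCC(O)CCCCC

The longest carbon chain that includes the –OH group has 9 carbons, so the parent hydride is nonane.
The principal characteristic group is an alcohol (–OH), named with the suffix -ol.
Choose the numbering such that numbering from this end puts the hydroxyl group at C-4 rather than C-6.
This places the hydroxyl at C-4.
Assembling the pieces gives nonan-4-ol.

nonan-4-ol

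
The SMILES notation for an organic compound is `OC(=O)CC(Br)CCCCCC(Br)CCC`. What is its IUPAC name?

The longest carbon chain that includes the –COOH group has 12 carbons, so the parent hydride is dodecane.
A carboxylic acid (terminal –COOH) is the principal characteristic group, giving the suffix -oic acid.
Number the chain so that the carboxylic acid carbon is C-1 by definition.
This places bromo groups at C-3 and C-9.
Putting it together: 3,9-dibromododecanoic acid.

3,9-dibromododecanoic acid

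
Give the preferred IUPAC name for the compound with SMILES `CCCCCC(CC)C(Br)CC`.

The longest carbon chain is 9 atoms: the parent is nonane.
The numbering direction is chosen so that the substituent locant set {3,4} is lower than {6,7} at the first point of difference.
With this numbering: a bromo group at C-3; an ethyl group at C-4.
Prefixes are listed alphabetically: bromo, ethyl.
The name is 3-bromo-4-ethylnonane.

3-bromo-4-ethylnonane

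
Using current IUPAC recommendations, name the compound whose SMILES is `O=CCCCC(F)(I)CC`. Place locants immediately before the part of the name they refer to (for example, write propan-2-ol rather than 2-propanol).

5-fluoro-5-iodoheptanal

Counting along the main chain through the –CHO group gives 7 carbons: the parent is heptane.
The highest-priority functional group is an aldehyde (terminal –CHO), so the name ends in -al.
Choose the numbering such that the aldehyde carbon is C-1 by definition.
This places a fluoro group at C-5; an iodo group at C-5.
Prefixes are listed alphabetically: fluoro, iodo.
Assembling the pieces gives 5-fluoro-5-iodoheptanal.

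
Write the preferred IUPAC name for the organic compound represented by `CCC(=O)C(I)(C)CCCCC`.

4-iodo-4-methylnonan-3-one

The longest chain bearing the carbonyl is 9 carbons long (nonane).
A ketone (C=O on an internal carbon) is the principal characteristic group, giving the suffix -one.
Choose the numbering such that numbering from this end puts the carbonyl group at C-3 rather than C-7.
That gives the carbonyl at C-3; an iodo group at C-4; a methyl group at C-4.
The substituents are ordered alphabetically, ignoring any di-/tri- multipliers.
The name is 4-iodo-4-methylnonan-3-one.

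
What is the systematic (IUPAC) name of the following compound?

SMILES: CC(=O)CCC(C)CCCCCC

Counting along the main chain through the carbonyl gives 11 carbons: the parent is undecane.
The highest-priority functional group is a ketone (C=O on an internal carbon), so the name ends in -one.
Number the chain so that numbering from this end puts the carbonyl group at C-2 rather than C-10.
That gives the carbonyl at C-2; a methyl group at C-5.
Assembling the pieces gives 5-methylundecan-2-one.

5-methylundecan-2-one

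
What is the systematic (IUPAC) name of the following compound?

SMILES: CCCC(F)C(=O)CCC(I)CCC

4-fluoro-8-iodoundecan-5-one

Counting along the main chain through the carbonyl gives 11 carbons: the parent is undecane.
The highest-priority functional group is a ketone (C=O on an internal carbon), so the name ends in -one.
Choose the numbering such that numbering from this end puts the carbonyl group at C-5 rather than C-7.
With this numbering: the carbonyl at C-5; a fluoro group at C-4; an iodo group at C-8.
Prefixes are listed alphabetically: fluoro, iodo.
The name is 4-fluoro-8-iodoundecan-5-one.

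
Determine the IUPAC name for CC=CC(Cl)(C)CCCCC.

4-chloro-4-methylnon-2-ene

Counting along the main chain through the multiple bond gives 9 carbons: the parent is nonane.
The chain contains a C=C double bond, so the unsaturation ending is -ene.
The numbering direction is chosen so that numbering from this end puts the double bond at C-2 rather than C-7.
With this numbering: the double bond between C-2 and C-3; a chloro group at C-4; a methyl group at C-4.
The substituents are ordered alphabetically, ignoring any di-/tri- multipliers.
The name is 4-chloro-4-methylnon-2-ene.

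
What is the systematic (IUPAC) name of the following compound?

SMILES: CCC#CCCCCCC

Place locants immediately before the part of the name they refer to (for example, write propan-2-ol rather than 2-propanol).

Counting along the main chain through the multiple bond gives 10 carbons: the parent is decane.
There is one C≡C triple bond, indicated by the ending -yne.
Choose the numbering such that numbering from this end puts the triple bond at C-3 rather than C-7.
This places the triple bond between C-3 and C-4.
Putting it together: dec-3-yne.

dec-3-yne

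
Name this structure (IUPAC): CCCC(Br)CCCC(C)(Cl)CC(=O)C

The longest chain bearing the carbonyl is 11 carbons long (undecane).
The principal characteristic group is a ketone (C=O on an internal carbon), named with the suffix -one.
Choose the numbering such that numbering from this end puts the carbonyl group at C-2 rather than C-10.
That gives the carbonyl at C-2; a bromo group at C-8; a chloro group at C-4; a methyl group at C-4.
The substituents are ordered alphabetically, ignoring any di-/tri- multipliers.
Putting it together: 8-bromo-4-chloro-4-methylundecan-2-one.

8-bromo-4-chloro-4-methylundecan-2-one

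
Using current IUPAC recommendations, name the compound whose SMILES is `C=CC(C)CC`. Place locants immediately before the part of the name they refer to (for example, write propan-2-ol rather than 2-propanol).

The longest carbon chain that includes the multiple bond has 5 carbons, so the parent hydride is pentane.
There is one C=C double bond, indicated by the ending -ene.
Choose the numbering such that numbering from this end puts the double bond at C-1 rather than C-4.
With this numbering: the double bond between C-1 and C-2; a methyl group at C-3.
The name is 3-methylpent-1-ene.

3-methylpent-1-ene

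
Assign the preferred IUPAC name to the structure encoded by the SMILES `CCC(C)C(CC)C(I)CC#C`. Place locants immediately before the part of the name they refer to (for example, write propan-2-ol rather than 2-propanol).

The longest carbon chain that includes the multiple bond has 8 carbons, so the parent hydride is octane.
There is one C≡C triple bond, indicated by the ending -yne.
Number the chain so that numbering from this end puts the triple bond at C-1 rather than C-7.
With this numbering: the triple bond between C-1 and C-2; an ethyl group at C-5; an iodo group at C-4; a methyl group at C-6.
The substituents are ordered alphabetically, ignoring any di-/tri- multipliers.
The name is 5-ethyl-4-iodo-6-methyloct-1-yne.

5-ethyl-4-iodo-6-methyloct-1-yne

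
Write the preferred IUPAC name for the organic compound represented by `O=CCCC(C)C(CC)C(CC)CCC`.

5,6-diethyl-4-methylnonanal

Counting along the main chain through the –CHO group gives 9 carbons: the parent is nonane.
An aldehyde (terminal –CHO) is the principal characteristic group, giving the suffix -al.
The numbering direction is chosen so that the aldehyde carbon is C-1 by definition.
That gives ethyl groups at C-5 and C-6; a methyl group at C-4.
The substituents are ordered alphabetically, ignoring any di-/tri- multipliers.
The name is 5,6-diethyl-4-methylnonanal.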